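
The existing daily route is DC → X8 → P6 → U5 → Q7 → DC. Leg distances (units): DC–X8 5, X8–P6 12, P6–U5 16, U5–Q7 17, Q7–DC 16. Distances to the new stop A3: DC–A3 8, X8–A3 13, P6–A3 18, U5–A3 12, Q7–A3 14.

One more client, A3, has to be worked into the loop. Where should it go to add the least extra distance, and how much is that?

Insertion cost between consecutive stops i–j is d(i,A3) + d(A3,j) − d(i,j):
  between DC and X8: 8 + 13 − 5 = 16
  between X8 and P6: 13 + 18 − 12 = 19
  between P6 and U5: 18 + 12 − 16 = 14
  between U5 and Q7: 12 + 14 − 17 = 9
  between Q7 and DC: 14 + 8 − 16 = 6
Cheapest insertion is between Q7 and DC, adding 6.
New total = 66 + 6 = 72.

Adding 6 by placing A3 on the Q7–DC leg.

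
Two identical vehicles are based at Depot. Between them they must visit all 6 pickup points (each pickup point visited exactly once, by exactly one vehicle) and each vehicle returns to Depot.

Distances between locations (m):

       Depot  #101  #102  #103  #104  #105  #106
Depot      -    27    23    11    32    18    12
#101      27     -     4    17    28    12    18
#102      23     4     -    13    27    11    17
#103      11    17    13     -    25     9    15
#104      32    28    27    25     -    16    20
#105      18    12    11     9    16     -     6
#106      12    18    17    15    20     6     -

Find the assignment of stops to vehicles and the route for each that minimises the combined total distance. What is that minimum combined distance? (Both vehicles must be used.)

109 m — the smallest possible combined total.

Check every non-empty split of the stops between the two vehicles; for each half take its own optimal tour:
  {#101} + {#102, #103, #104, #105, #106}: 54 + 83 = 137
  {#102} + {#101, #103, #104, #105, #106}: 46 + 88 = 134
  {#101, #102} + {#103, #104, #105, #106}: 54 + 68 = 122
  {#103} + {#101, #102, #104, #105, #106}: 22 + 87 = 109
  {#101, #103} + {#102, #104, #105, #106}: 55 + 82 = 137
  {#102, #103} + {#101, #104, #105, #106}: 47 + 87 = 134
  … (31 splits in total)
Best: vehicle 1 Depot → #103 → Depot = 22; vehicle 2 Depot → #102 → #101 → #105 → #104 → #106 → Depot = 87; combined 109.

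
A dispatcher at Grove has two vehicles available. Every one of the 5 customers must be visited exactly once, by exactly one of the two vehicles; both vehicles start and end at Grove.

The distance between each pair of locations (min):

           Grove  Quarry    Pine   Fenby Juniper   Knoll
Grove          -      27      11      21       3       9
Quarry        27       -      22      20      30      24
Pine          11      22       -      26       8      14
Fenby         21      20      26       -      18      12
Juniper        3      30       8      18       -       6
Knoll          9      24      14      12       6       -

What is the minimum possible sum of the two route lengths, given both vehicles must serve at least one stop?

There are 2^4 − 1 = 15 ways to divide the 5 stops into two non-empty groups. For each, the best each vehicle can do is its own shortest tour through its group:
  {Quarry} + {Pine, Fenby, Juniper, Knoll}: 54 + 58 = 112
  {Pine} + {Quarry, Fenby, Juniper, Knoll}: 22 + 68 = 90
  {Quarry, Pine} + {Fenby, Juniper, Knoll}: 60 + 42 = 102
  {Fenby} + {Quarry, Pine, Juniper, Knoll}: 42 + 66 = 108
  {Quarry, Fenby} + {Pine, Juniper, Knoll}: 68 + 34 = 102
  {Pine, Fenby} + {Quarry, Juniper, Knoll}: 58 + 60 = 118
  … (15 splits in total)
  {Juniper} + {Quarry, Pine, Fenby, Knoll}: 6 + 74 = 80  ← best
Best: vehicle 1 Grove → Juniper → Grove = 6; vehicle 2 Grove → Pine → Quarry → Fenby → Knoll → Grove = 74; combined 80.

80 min — the smallest possible combined total.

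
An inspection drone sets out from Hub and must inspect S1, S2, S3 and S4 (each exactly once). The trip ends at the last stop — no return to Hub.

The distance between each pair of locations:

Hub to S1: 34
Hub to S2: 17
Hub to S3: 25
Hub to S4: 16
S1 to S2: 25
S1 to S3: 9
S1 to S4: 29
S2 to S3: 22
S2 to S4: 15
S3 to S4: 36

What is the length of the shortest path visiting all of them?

There are 4! = 24 possible orderings.
Hub→S1→S2→S3→S4: 34+25+22+36 = 117
Hub→S1→S2→S4→S3: 34+25+15+36 = 110
Hub→S1→S3→S2→S4: 34+9+22+15 = 80
Hub→S1→S3→S4→S2: 34+9+36+15 = 94
Hub→S1→S4→S2→S3: 34+29+15+22 = 100
Hub→S1→S4→S3→S2: 34+29+36+22 = 121
Hub→S2→S1→S3→S4: 17+25+9+36 = 87
Hub→S2→S1→S4→S3: 17+25+29+36 = 107
Hub→S2→S3→S1→S4: 17+22+9+29 = 77
Hub→S2→S3→S4→S1: 17+22+36+29 = 104
Hub→S2→S4→S1→S3: 17+15+29+9 = 70
Hub→S2→S4→S3→S1: 17+15+36+9 = 77
Hub→S3→S1→S2→S4: 25+9+25+15 = 74
Hub→S3→S1→S4→S2: 25+9+29+15 = 78
… (10 more)
Hub→S4→S2→S3→S1: 16+15+22+9 = 62  ← best
The minimum is 62.
One shortest path: Hub → S4 → S2 → S3 → S1.

Minimum one-way distance = 62.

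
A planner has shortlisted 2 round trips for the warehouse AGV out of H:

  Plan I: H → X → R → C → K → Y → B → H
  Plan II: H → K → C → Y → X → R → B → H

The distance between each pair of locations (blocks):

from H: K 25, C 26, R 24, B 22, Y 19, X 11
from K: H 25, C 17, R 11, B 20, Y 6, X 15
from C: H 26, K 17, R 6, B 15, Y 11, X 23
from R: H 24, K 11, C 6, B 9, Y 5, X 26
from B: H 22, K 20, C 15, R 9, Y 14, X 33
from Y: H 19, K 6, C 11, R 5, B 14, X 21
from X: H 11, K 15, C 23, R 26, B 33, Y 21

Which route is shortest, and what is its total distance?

Shortest is Plan I, total 102 blocks.

Plan I: 11 + 26 + 6 + 17 + 6 + 14 + 22 = 102
Plan II: 25 + 17 + 11 + 21 + 26 + 9 + 22 = 131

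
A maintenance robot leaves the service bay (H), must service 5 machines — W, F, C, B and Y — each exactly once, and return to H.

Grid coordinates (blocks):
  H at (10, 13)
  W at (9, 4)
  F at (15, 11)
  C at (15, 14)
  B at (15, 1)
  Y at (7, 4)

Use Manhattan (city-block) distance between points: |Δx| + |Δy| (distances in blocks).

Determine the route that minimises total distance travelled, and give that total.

With 5 stops there are 5!/2 = 60 distinct round trips (a route and its reverse cost the same).
H→W→F→C→B→Y→H: 10+13+3+13+11+12 = 62
H→W→F→C→Y→B→H: 10+13+3+18+11+17 = 72
H→W→F→B→C→Y→H: 10+13+10+13+18+12 = 76
H→W→F→B→Y→C→H: 10+13+10+11+18+6 = 68
H→W→F→Y→C→B→H: 10+13+15+18+13+17 = 86
H→W→F→Y→B→C→H: 10+13+15+11+13+6 = 68
H→W→C→F→B→Y→H: 10+16+3+10+11+12 = 62
H→W→C→F→Y→B→H: 10+16+3+15+11+17 = 72
H→W→C→B→F→Y→H: 10+16+13+10+15+12 = 76
H→W→C→B→Y→F→H: 10+16+13+11+15+7 = 72
H→W→C→Y→F→B→H: 10+16+18+15+10+17 = 86
H→W→C→Y→B→F→H: 10+16+18+11+10+7 = 72
H→W→B→F→C→Y→H: 10+9+10+3+18+12 = 62
H→W→B→F→Y→C→H: 10+9+10+15+18+6 = 68
… (46 more)
H→W→Y→B→F→C→H: 10+2+11+10+3+6 = 42  ← best
The minimum is 42.
One optimal route: H → W → Y → B → F → C → H (or its reverse).

Minimum total distance: 42 blocks.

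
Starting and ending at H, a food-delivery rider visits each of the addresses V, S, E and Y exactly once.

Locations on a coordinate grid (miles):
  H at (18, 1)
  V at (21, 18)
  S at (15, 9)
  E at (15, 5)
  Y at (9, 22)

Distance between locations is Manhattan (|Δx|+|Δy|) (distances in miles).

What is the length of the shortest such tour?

There are 12 distinct closed tours to check (reversals are equivalent).
H→V→S→E→Y→H: 20+15+4+23+30 = 92
H→V→S→Y→E→H: 20+15+19+23+7 = 84
H→V→E→S→Y→H: 20+19+4+19+30 = 92
H→V→E→Y→S→H: 20+19+23+19+11 = 92
H→V→Y→S→E→H: 20+16+19+4+7 = 66
H→V→Y→E→S→H: 20+16+23+4+11 = 74
H→S→V→E→Y→H: 11+15+19+23+30 = 98
H→S→V→Y→E→H: 11+15+16+23+7 = 72
H→S→E→V→Y→H: 11+4+19+16+30 = 80
H→S→Y→V→E→H: 11+19+16+19+7 = 72
H→E→V→S→Y→H: 7+19+15+19+30 = 90
H→E→S→V→Y→H: 7+4+15+16+30 = 72
The minimum is 66.
One optimal route: H → V → Y → S → E → H (or its reverse).

Shortest round trip = 66 miles.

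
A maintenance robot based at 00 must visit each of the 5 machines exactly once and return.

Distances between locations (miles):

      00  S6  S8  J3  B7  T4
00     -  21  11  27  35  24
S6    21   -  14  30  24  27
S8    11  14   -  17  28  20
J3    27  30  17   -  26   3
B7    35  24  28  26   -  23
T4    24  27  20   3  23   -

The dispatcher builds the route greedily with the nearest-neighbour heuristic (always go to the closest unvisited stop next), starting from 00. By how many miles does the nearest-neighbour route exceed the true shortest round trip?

Excess over optimum: 3 miles.

00: S8=11, S6=21, T4=24, J3=27, B7=35 ⇒ S8
S8: S6=14, J3=17, T4=20, B7=28 ⇒ S6
S6: B7=24, T4=27, J3=30 ⇒ B7
B7: T4=23, J3=26 ⇒ T4
T4: J3=3 ⇒ J3
NN route 00 → S8 → S6 → B7 → T4 → J3 → 00 costs 102.
Optimal: 00 → S6 → B7 → T4 → J3 → S8 → 00 costs 99 (by enumerating all 60 distinct tours).
Excess = 102 − 99 = 3.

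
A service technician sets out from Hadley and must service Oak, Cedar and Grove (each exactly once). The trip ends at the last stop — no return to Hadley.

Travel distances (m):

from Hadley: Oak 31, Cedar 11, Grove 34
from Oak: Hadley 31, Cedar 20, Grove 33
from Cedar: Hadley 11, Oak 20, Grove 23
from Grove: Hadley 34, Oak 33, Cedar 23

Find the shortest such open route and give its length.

There are 3! = 6 possible orderings.
Hadley → Oak → Cedar → Grove: 31+20+23 = 74
Hadley → Oak → Grove → Cedar: 31+33+23 = 87
Hadley → Cedar → Oak → Grove: 11+20+33 = 64
Hadley → Cedar → Grove → Oak: 11+23+33 = 67
Hadley → Grove → Oak → Cedar: 34+33+20 = 87
Hadley → Grove → Cedar → Oak: 34+23+20 = 77
The minimum is 64.
One shortest path: Hadley → Cedar → Oak → Grove.

Minimum one-way distance = 64 m.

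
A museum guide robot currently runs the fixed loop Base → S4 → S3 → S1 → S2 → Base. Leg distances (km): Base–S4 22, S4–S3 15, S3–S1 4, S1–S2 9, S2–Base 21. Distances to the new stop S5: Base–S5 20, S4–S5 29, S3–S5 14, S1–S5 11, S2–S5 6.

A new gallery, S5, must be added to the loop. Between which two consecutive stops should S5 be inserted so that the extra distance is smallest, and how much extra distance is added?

+5 km — insert S5 between S2 and Base.

Insertion cost between consecutive stops i–j is d(i,S5) + d(S5,j) − d(i,j):
  between Base and S4: 20 + 29 − 22 = 27
  between S4 and S3: 29 + 14 − 15 = 28
  between S3 and S1: 14 + 11 − 4 = 21
  between S1 and S2: 11 + 6 − 9 = 8
  between S2 and Base: 6 + 20 − 21 = 5
Cheapest insertion is between S2 and Base, adding 5.
New total = 71 + 5 = 76.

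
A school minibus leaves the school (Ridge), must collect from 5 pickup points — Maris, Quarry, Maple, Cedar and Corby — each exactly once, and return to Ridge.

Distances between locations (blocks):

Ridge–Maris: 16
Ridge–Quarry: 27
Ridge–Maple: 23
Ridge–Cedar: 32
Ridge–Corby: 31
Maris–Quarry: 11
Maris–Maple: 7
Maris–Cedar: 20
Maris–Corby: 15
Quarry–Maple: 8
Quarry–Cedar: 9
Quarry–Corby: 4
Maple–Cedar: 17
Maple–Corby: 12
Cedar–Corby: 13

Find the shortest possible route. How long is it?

80 blocks — the shortest possible round trip.

Ridge→Maris→Quarry→Maple→Cedar→Corby→Ridge: 16+11+8+17+13+31 = 96
Ridge→Maris→Quarry→Maple→Corby→Cedar→Ridge: 16+11+8+12+13+32 = 92
Ridge→Maris→Quarry→Cedar→Maple→Corby→Ridge: 16+11+9+17+12+31 = 96
Ridge→Maris→Quarry→Cedar→Corby→Maple→Ridge: 16+11+9+13+12+23 = 84
Ridge→Maris→Quarry→Corby→Maple→Cedar→Ridge: 16+11+4+12+17+32 = 92
Ridge→Maris→Quarry→Corby→Cedar→Maple→Ridge: 16+11+4+13+17+23 = 84
Ridge→Maris→Maple→Quarry→Cedar→Corby→Ridge: 16+7+8+9+13+31 = 84
Ridge→Maris→Maple→Quarry→Corby→Cedar→Ridge: 16+7+8+4+13+32 = 80
Ridge→Maris→Maple→Cedar→Quarry→Corby→Ridge: 16+7+17+9+4+31 = 84
Ridge→Maris→Maple→Cedar→Corby→Quarry→Ridge: 16+7+17+13+4+27 = 84
Ridge→Maris→Maple→Corby→Quarry→Cedar→Ridge: 16+7+12+4+9+32 = 80
Ridge→Maris→Maple→Corby→Cedar→Quarry→Ridge: 16+7+12+13+9+27 = 84
Ridge→Maris→Cedar→Quarry→Maple→Corby→Ridge: 16+20+9+8+12+31 = 96
Ridge→Maris→Cedar→Quarry→Corby→Maple→Ridge: 16+20+9+4+12+23 = 84
… (46 more)
The minimum is 80.
One optimal route: Ridge → Maris → Maple → Quarry → Corby → Cedar → Ridge (or its reverse).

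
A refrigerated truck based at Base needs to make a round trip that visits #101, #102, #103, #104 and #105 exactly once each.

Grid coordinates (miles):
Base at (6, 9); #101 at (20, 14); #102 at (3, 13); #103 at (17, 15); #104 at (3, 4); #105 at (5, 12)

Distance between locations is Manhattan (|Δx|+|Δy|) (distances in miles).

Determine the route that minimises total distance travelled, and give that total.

With 5 stops there are 5!/2 = 60 distinct round trips (a route and its reverse cost the same).
Base - #101 - #102 - #103 - #104 - #105 - Base: 19+18+16+25+10+4 = 92
Base - #101 - #102 - #103 - #105 - #104 - Base: 19+18+16+15+10+8 = 86
Base - #101 - #102 - #104 - #103 - #105 - Base: 19+18+9+25+15+4 = 90
Base - #101 - #102 - #104 - #105 - #103 - Base: 19+18+9+10+15+17 = 88
Base - #101 - #102 - #105 - #103 - #104 - Base: 19+18+3+15+25+8 = 88
Base - #101 - #102 - #105 - #104 - #103 - Base: 19+18+3+10+25+17 = 92
Base - #101 - #103 - #102 - #104 - #105 - Base: 19+4+16+9+10+4 = 62
Base - #101 - #103 - #102 - #105 - #104 - Base: 19+4+16+3+10+8 = 60
Base - #101 - #103 - #104 - #102 - #105 - Base: 19+4+25+9+3+4 = 64
Base - #101 - #103 - #104 - #105 - #102 - Base: 19+4+25+10+3+7 = 68
Base - #101 - #103 - #105 - #102 - #104 - Base: 19+4+15+3+9+8 = 58
Base - #101 - #103 - #105 - #104 - #102 - Base: 19+4+15+10+9+7 = 64
Base - #101 - #104 - #102 - #103 - #105 - Base: 19+27+9+16+15+4 = 90
Base - #101 - #104 - #102 - #105 - #103 - Base: 19+27+9+3+15+17 = 90
… (46 more)
The minimum is 58.
One optimal route: Base → #101 → #103 → #105 → #102 → #104 → Base (or its reverse).

Minimum total distance: 58 miles.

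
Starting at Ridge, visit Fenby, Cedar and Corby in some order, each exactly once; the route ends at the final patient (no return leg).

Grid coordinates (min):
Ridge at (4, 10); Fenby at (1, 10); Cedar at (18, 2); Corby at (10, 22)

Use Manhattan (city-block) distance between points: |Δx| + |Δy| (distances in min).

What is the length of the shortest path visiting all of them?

There are 3! = 6 possible orderings.
Ridge - Fenby - Cedar - Corby: 3+25+28 = 56
Ridge - Fenby - Corby - Cedar: 3+21+28 = 52
Ridge - Cedar - Fenby - Corby: 22+25+21 = 68
Ridge - Cedar - Corby - Fenby: 22+28+21 = 71
Ridge - Corby - Fenby - Cedar: 18+21+25 = 64
Ridge - Corby - Cedar - Fenby: 18+28+25 = 71
The minimum is 52.
One shortest path: Ridge → Fenby → Corby → Cedar.

Minimum one-way distance = 52 min.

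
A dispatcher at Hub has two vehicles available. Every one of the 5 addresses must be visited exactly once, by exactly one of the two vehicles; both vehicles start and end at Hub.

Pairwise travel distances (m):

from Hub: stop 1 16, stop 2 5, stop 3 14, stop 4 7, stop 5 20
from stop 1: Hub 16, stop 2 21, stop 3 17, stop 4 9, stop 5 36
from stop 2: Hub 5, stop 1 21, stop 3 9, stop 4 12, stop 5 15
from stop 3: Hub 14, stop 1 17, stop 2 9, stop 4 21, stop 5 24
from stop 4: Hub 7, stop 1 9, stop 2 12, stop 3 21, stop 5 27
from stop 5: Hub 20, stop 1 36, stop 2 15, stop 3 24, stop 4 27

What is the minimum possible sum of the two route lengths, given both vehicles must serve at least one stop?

87 m — the smallest possible combined total.

Try each way of splitting the stops between the two vehicles (each non-empty) and, for each split, find the best tour for each vehicle:
  {stop 1} + {stop 2, stop 3, stop 4, stop 5}: 32 + 72 = 104
  {stop 2} + {stop 1, stop 3, stop 4, stop 5}: 10 + 77 = 87
  {stop 1, stop 2} + {stop 3, stop 4, stop 5}: 42 + 72 = 114
  {stop 3} + {stop 1, stop 2, stop 4, stop 5}: 28 + 72 = 100
  {stop 1, stop 3} + {stop 2, stop 4, stop 5}: 47 + 54 = 101
  {stop 2, stop 3} + {stop 1, stop 4, stop 5}: 28 + 72 = 100
  … (15 splits in total)
Best: vehicle 1 Hub → stop 2 → Hub = 10; vehicle 2 Hub → stop 4 → stop 1 → stop 3 → stop 5 → Hub = 77; combined 87.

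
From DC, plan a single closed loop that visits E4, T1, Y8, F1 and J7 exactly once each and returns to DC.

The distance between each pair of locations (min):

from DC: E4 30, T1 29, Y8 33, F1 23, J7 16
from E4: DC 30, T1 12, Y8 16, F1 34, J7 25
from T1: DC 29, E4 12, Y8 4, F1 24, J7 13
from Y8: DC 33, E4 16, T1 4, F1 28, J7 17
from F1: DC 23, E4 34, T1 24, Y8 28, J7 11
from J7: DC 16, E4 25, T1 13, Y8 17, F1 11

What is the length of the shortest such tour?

Shortest round trip = 97 min.

There are 60 distinct closed tours to check (reversals are equivalent).
DC-E4-T1-Y8-F1-J7-DC: 30+12+4+28+11+16 = 101
DC-E4-T1-Y8-J7-F1-DC: 30+12+4+17+11+23 = 97
DC-E4-T1-F1-Y8-J7-DC: 30+12+24+28+17+16 = 127
DC-E4-T1-F1-J7-Y8-DC: 30+12+24+11+17+33 = 127
DC-E4-T1-J7-Y8-F1-DC: 30+12+13+17+28+23 = 123
DC-E4-T1-J7-F1-Y8-DC: 30+12+13+11+28+33 = 127
DC-E4-Y8-T1-F1-J7-DC: 30+16+4+24+11+16 = 101
DC-E4-Y8-T1-J7-F1-DC: 30+16+4+13+11+23 = 97
DC-E4-Y8-F1-T1-J7-DC: 30+16+28+24+13+16 = 127
DC-E4-Y8-F1-J7-T1-DC: 30+16+28+11+13+29 = 127
DC-E4-Y8-J7-T1-F1-DC: 30+16+17+13+24+23 = 123
DC-E4-Y8-J7-F1-T1-DC: 30+16+17+11+24+29 = 127
DC-E4-F1-T1-Y8-J7-DC: 30+34+24+4+17+16 = 125
DC-E4-F1-T1-J7-Y8-DC: 30+34+24+13+17+33 = 151
… (46 more)
The minimum is 97.
One optimal route: DC → E4 → T1 → Y8 → J7 → F1 → DC (or its reverse).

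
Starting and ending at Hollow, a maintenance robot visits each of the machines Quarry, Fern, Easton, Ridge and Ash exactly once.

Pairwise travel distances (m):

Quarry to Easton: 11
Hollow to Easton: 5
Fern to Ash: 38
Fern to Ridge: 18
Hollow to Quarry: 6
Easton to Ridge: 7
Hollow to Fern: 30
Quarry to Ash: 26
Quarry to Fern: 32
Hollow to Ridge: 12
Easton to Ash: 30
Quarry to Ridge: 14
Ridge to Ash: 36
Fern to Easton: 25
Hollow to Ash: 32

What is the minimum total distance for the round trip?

Minimum total distance: 100 m.

Hollow-Quarry-Fern-Easton-Ridge-Ash-Hollow: 6+32+25+7+36+32 = 138
Hollow-Quarry-Fern-Easton-Ash-Ridge-Hollow: 6+32+25+30+36+12 = 141
Hollow-Quarry-Fern-Ridge-Easton-Ash-Hollow: 6+32+18+7+30+32 = 125
Hollow-Quarry-Fern-Ridge-Ash-Easton-Hollow: 6+32+18+36+30+5 = 127
Hollow-Quarry-Fern-Ash-Easton-Ridge-Hollow: 6+32+38+30+7+12 = 125
Hollow-Quarry-Fern-Ash-Ridge-Easton-Hollow: 6+32+38+36+7+5 = 124
Hollow-Quarry-Easton-Fern-Ridge-Ash-Hollow: 6+11+25+18+36+32 = 128
Hollow-Quarry-Easton-Fern-Ash-Ridge-Hollow: 6+11+25+38+36+12 = 128
Hollow-Quarry-Easton-Ridge-Fern-Ash-Hollow: 6+11+7+18+38+32 = 112
Hollow-Quarry-Easton-Ridge-Ash-Fern-Hollow: 6+11+7+36+38+30 = 128
Hollow-Quarry-Easton-Ash-Fern-Ridge-Hollow: 6+11+30+38+18+12 = 115
Hollow-Quarry-Easton-Ash-Ridge-Fern-Hollow: 6+11+30+36+18+30 = 131
Hollow-Quarry-Ridge-Fern-Easton-Ash-Hollow: 6+14+18+25+30+32 = 125
Hollow-Quarry-Ridge-Fern-Ash-Easton-Hollow: 6+14+18+38+30+5 = 111
… (46 more)
Hollow-Quarry-Ash-Fern-Ridge-Easton-Hollow: 6+26+38+18+7+5 = 100  ← best
The minimum is 100.
One optimal route: Hollow → Quarry → Ash → Fern → Ridge → Easton → Hollow (or its reverse).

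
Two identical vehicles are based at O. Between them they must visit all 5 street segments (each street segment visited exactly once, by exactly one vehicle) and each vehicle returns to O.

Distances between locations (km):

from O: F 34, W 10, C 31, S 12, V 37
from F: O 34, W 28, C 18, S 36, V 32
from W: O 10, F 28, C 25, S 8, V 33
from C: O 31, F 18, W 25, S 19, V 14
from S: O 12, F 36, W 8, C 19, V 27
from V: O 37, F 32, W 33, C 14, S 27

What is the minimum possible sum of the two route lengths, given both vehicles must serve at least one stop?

There are 2^4 − 1 = 15 ways to divide the 5 stops into two non-empty groups. For each, the best each vehicle can do is its own shortest tour through its group:
  {F} + {W, C, S, V}: 68 + 88 = 156
  {W} + {F, C, S, V}: 20 + 105 = 125
  {F, W} + {C, S, V}: 72 + 82 = 154
  {C} + {F, W, S, V}: 62 + 109 = 171
  {F, C} + {W, S, V}: 83 + 82 = 165
  {W, C} + {F, S, V}: 66 + 105 = 171
  … (15 splits in total)
Best: vehicle 1 O → W → O = 20; vehicle 2 O → F → C → V → S → O = 105; combined 125.

125 km — the smallest possible combined total.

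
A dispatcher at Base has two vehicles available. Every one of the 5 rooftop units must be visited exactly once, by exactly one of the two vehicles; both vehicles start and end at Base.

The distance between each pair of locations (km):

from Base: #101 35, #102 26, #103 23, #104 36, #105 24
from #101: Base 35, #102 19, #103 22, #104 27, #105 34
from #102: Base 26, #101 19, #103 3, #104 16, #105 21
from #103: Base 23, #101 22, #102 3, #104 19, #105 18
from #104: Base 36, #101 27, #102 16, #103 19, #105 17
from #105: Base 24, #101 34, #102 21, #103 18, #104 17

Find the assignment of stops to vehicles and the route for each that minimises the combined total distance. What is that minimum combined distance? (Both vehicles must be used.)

Minimum combined distance: 152 km.

Try each way of splitting the stops between the two vehicles (each non-empty) and, for each split, find the best tour for each vehicle:
  {#101} + {#102, #103, #104, #105}: 70 + 83 = 153
  {#102} + {#101, #103, #104, #105}: 52 + 113 = 165
  {#101, #102} + {#103, #104, #105}: 80 + 83 = 163
  {#103} + {#101, #102, #104, #105}: 46 + 111 = 157
  {#101, #103} + {#102, #104, #105}: 80 + 83 = 163
  {#102, #103} + {#101, #104, #105}: 52 + 103 = 155
  … (15 splits in total)
  {#101, #102, #103, #104} + {#105}: 104 + 48 = 152  ← best
Best: vehicle 1 Base → #101 → #104 → #102 → #103 → Base = 104; vehicle 2 Base → #105 → Base = 48; combined 152.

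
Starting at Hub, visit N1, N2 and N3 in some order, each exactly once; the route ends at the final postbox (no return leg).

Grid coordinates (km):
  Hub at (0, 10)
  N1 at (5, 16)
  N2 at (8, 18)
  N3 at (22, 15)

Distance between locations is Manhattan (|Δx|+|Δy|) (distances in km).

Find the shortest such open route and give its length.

33 km — the minimum one-way total.

There are 3! = 6 possible orderings.
Hub → N1 → N2 → N3: 11+5+17 = 33
Hub → N1 → N3 → N2: 11+18+17 = 46
Hub → N2 → N1 → N3: 16+5+18 = 39
Hub → N2 → N3 → N1: 16+17+18 = 51
Hub → N3 → N1 → N2: 27+18+5 = 50
Hub → N3 → N2 → N1: 27+17+5 = 49
The minimum is 33.
One shortest path: Hub → N1 → N2 → N3.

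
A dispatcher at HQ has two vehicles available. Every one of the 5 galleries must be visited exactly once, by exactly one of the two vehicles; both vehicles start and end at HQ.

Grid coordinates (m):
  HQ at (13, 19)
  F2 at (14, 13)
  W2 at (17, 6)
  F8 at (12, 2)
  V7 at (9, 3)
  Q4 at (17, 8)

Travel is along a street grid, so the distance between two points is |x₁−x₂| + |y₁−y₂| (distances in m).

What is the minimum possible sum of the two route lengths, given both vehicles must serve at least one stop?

Check every non-empty split of the stops between the two vehicles; for each half take its own optimal tour:
  {F2} + {W2, F8, V7, Q4}: 14 + 50 = 64
  {W2} + {F2, F8, V7, Q4}: 34 + 50 = 84
  {F2, W2} + {F8, V7, Q4}: 34 + 50 = 84
  {F8} + {F2, W2, V7, Q4}: 36 + 48 = 84
  {F2, F8} + {W2, V7, Q4}: 38 + 48 = 86
  {W2, F8} + {F2, V7, Q4}: 44 + 48 = 92
  … (15 splits in total)
Best: vehicle 1 HQ → F2 → HQ = 14; vehicle 2 HQ → F8 → V7 → W2 → Q4 → HQ = 50; combined 64.

64 m — the smallest possible combined total.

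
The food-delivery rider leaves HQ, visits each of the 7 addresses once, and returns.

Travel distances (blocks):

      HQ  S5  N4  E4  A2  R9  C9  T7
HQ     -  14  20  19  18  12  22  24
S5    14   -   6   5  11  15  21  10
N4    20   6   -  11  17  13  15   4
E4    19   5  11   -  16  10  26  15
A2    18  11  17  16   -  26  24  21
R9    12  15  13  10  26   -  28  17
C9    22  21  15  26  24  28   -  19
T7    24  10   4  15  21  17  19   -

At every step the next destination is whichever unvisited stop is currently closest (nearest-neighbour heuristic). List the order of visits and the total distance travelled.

HQ → [R9:12 / S5:14 / A2:18 / E4:19 / N4:20 / C9:22 / T7:24] → R9 (12)
R9 → [E4:10 / N4:13 / S5:15 / T7:17 / A2:26 / C9:28] → E4 (10)
E4 → [S5:5 / N4:11 / T7:15 / A2:16 / C9:26] → S5 (5)
S5 → [N4:6 / T7:10 / A2:11 / C9:21] → N4 (6)
N4 → [T7:4 / C9:15 / A2:17] → T7 (4)
T7 → [C9:19 / A2:21] → C9 (19)
C9 → [A2:24] → A2 (24)
Return A2→HQ: 18.
Total = 12 + 10 + 5 + 6 + 4 + 19 + 24 + 18 = 98.

98 blocks along HQ → R9 → E4 → S5 → N4 → T7 → C9 → A2 → HQ.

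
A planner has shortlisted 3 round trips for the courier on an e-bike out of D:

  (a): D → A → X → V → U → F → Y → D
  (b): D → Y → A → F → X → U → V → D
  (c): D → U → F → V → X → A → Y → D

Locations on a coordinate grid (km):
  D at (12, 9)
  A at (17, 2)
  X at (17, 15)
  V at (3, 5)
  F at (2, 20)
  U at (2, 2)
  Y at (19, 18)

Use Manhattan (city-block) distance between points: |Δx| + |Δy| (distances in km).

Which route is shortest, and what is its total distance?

Shortest is (a), total 106 km.

(a): 12 + 13 + 24 + 4 + 18 + 19 + 16 = 106
(b): 16 + 18 + 33 + 20 + 28 + 4 + 13 = 132
(c): 17 + 18 + 16 + 24 + 13 + 18 + 16 = 122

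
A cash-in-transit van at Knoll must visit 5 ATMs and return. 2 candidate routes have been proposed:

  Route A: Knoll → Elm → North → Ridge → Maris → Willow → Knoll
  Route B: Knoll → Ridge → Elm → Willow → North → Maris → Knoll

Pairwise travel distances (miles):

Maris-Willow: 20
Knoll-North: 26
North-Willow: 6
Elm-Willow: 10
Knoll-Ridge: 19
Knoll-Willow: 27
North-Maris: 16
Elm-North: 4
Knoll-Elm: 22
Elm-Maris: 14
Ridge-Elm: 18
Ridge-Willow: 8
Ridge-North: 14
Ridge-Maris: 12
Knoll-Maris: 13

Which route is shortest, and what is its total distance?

Route A: 22 + 4 + 14 + 12 + 20 + 27 = 99
Route B: 19 + 18 + 10 + 6 + 16 + 13 = 82

Shortest is Route B, total 82 miles.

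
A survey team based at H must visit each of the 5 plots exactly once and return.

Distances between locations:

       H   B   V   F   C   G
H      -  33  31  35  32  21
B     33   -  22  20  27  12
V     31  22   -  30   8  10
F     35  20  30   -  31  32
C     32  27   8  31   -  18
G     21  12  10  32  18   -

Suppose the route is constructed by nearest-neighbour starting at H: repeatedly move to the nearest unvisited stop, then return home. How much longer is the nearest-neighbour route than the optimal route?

H: G=21, V=31, C=32, B=33, F=35 ⇒ G
G: V=10, B=12, C=18, F=32 ⇒ V
V: C=8, B=22, F=30 ⇒ C
C: B=27, F=31 ⇒ B
B: F=20 ⇒ F
NN route H → G → V → C → B → F → H costs 121.
Optimal: H → F → B → G → V → C → H costs 117 (by enumerating all 60 distinct tours).
Excess = 121 − 117 = 4.

4 longer than the optimal tour.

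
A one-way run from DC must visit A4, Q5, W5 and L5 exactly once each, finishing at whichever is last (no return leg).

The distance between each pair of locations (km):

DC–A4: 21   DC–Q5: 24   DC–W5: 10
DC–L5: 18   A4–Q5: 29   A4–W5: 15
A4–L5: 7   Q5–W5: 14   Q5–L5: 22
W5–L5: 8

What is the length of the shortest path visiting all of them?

There are 4! = 24 possible orderings.
DC → A4 → Q5 → W5 → L5: 21+29+14+8 = 72
DC → A4 → Q5 → L5 → W5: 21+29+22+8 = 80
DC → A4 → W5 → Q5 → L5: 21+15+14+22 = 72
DC → A4 → W5 → L5 → Q5: 21+15+8+22 = 66
DC → A4 → L5 → Q5 → W5: 21+7+22+14 = 64
DC → A4 → L5 → W5 → Q5: 21+7+8+14 = 50
DC → Q5 → A4 → W5 → L5: 24+29+15+8 = 76
DC → Q5 → A4 → L5 → W5: 24+29+7+8 = 68
DC → Q5 → W5 → A4 → L5: 24+14+15+7 = 60
DC → Q5 → W5 → L5 → A4: 24+14+8+7 = 53
DC → Q5 → L5 → A4 → W5: 24+22+7+15 = 68
DC → Q5 → L5 → W5 → A4: 24+22+8+15 = 69
DC → W5 → A4 → Q5 → L5: 10+15+29+22 = 76
DC → W5 → A4 → L5 → Q5: 10+15+7+22 = 54
… (10 more)
The minimum is 50.
One shortest path: DC → A4 → L5 → W5 → Q5.

50 km — the minimum one-way total.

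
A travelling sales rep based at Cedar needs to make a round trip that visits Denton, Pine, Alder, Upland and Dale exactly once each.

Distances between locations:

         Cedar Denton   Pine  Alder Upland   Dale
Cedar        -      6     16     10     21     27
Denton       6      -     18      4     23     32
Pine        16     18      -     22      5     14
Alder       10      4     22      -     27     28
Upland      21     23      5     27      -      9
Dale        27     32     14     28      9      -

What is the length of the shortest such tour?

Minimum total distance: 68.

Cedar→Denton→Pine→Alder→Upland→Dale→Cedar: 6+18+22+27+9+27 = 109
Cedar→Denton→Pine→Alder→Dale→Upland→Cedar: 6+18+22+28+9+21 = 104
Cedar→Denton→Pine→Upland→Alder→Dale→Cedar: 6+18+5+27+28+27 = 111
Cedar→Denton→Pine→Upland→Dale→Alder→Cedar: 6+18+5+9+28+10 = 76
Cedar→Denton→Pine→Dale→Alder→Upland→Cedar: 6+18+14+28+27+21 = 114
Cedar→Denton→Pine→Dale→Upland→Alder→Cedar: 6+18+14+9+27+10 = 84
Cedar→Denton→Alder→Pine→Upland→Dale→Cedar: 6+4+22+5+9+27 = 73
Cedar→Denton→Alder→Pine→Dale→Upland→Cedar: 6+4+22+14+9+21 = 76
Cedar→Denton→Alder→Upland→Pine→Dale→Cedar: 6+4+27+5+14+27 = 83
Cedar→Denton→Alder→Upland→Dale→Pine→Cedar: 6+4+27+9+14+16 = 76
Cedar→Denton→Alder→Dale→Pine→Upland→Cedar: 6+4+28+14+5+21 = 78
Cedar→Denton→Alder→Dale→Upland→Pine→Cedar: 6+4+28+9+5+16 = 68
Cedar→Denton→Upland→Pine→Alder→Dale→Cedar: 6+23+5+22+28+27 = 111
Cedar→Denton→Upland→Pine→Dale→Alder→Cedar: 6+23+5+14+28+10 = 86
… (46 more)
The minimum is 68.
One optimal route: Cedar → Denton → Alder → Dale → Upland → Pine → Cedar (or its reverse).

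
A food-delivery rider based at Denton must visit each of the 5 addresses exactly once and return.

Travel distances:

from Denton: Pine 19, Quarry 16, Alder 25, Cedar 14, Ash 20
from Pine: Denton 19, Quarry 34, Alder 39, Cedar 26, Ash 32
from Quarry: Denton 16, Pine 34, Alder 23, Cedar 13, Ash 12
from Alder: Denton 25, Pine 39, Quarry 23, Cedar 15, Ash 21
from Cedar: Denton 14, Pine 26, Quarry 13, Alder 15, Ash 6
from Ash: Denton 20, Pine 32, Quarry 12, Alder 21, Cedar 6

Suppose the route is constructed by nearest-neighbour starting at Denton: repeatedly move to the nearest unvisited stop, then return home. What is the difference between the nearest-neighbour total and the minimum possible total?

From Denton: Cedar=14, Quarry=16, Pine=19, Ash=20, Alder=25 → choose Cedar (14).
From Cedar: Ash=6, Quarry=13, Alder=15, Pine=26 → choose Ash (6).
From Ash: Quarry=12, Alder=21, Pine=32 → choose Quarry (12).
From Quarry: Alder=23, Pine=34 → choose Alder (23).
From Alder: Pine=39 → choose Pine (39).
NN route Denton → Cedar → Ash → Quarry → Alder → Pine → Denton costs 113.
Optimal: Denton → Pine → Alder → Cedar → Ash → Quarry → Denton costs 107 (by enumerating all 60 distinct tours).
Excess = 113 − 107 = 6.

The nearest-neighbour route is 6 longer than optimal.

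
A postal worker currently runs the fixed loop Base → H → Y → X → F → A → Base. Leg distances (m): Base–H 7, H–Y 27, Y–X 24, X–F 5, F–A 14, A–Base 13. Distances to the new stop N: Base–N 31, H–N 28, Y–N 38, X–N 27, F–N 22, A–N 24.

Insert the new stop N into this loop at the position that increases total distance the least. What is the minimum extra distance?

Adding 32 m by placing N on the F–A leg.

Insertion cost between consecutive stops i–j is d(i,N) + d(N,j) − d(i,j):
  between Base and H: 31 + 28 − 7 = 52
  between H and Y: 28 + 38 − 27 = 39
  between Y and X: 38 + 27 − 24 = 41
  between X and F: 27 + 22 − 5 = 44
  between F and A: 22 + 24 − 14 = 32
  between A and Base: 24 + 31 − 13 = 42
Cheapest insertion is between F and A, adding 32.
New total = 90 + 32 = 122.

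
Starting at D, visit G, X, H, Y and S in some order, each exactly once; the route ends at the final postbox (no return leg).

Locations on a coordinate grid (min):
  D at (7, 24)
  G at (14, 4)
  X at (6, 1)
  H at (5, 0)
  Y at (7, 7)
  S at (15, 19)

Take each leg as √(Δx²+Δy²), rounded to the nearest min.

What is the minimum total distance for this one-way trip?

Minimum one-way distance = 39 min.

There are 5! = 120 possible orderings.
D → G → X → H → Y → S: 21+9+1+7+14 = 52
D → G → X → H → S → Y: 21+9+1+21+14 = 66
D → G → X → Y → H → S: 21+9+6+7+21 = 64
D → G → X → Y → S → H: 21+9+6+14+21 = 71
D → G → X → S → H → Y: 21+9+20+21+7 = 78
D → G → X → S → Y → H: 21+9+20+14+7 = 71
D → G → H → X → Y → S: 21+10+1+6+14 = 52
D → G → H → X → S → Y: 21+10+1+20+14 = 66
D → G → H → Y → X → S: 21+10+7+6+20 = 64
D → G → H → Y → S → X: 21+10+7+14+20 = 72
D → G → H → S → X → Y: 21+10+21+20+6 = 78
D → G → H → S → Y → X: 21+10+21+14+6 = 72
D → G → Y → X → H → S: 21+8+6+1+21 = 57
D → G → Y → X → S → H: 21+8+6+20+21 = 76
… (106 more)
D → S → G → Y → X → H: 9+15+8+6+1 = 39  ← best
The minimum is 39.
One shortest path: D → S → G → Y → X → H.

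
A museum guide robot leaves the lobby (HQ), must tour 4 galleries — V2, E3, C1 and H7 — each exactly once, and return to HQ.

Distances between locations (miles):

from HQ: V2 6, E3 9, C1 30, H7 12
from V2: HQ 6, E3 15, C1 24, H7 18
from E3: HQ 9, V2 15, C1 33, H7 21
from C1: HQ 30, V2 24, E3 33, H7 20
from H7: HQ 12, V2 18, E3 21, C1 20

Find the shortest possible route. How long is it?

There are 12 distinct closed tours to check (reversals are equivalent).
HQ → V2 → E3 → C1 → H7 → HQ: 6+15+33+20+12 = 86
HQ → V2 → E3 → H7 → C1 → HQ: 6+15+21+20+30 = 92
HQ → V2 → C1 → E3 → H7 → HQ: 6+24+33+21+12 = 96
HQ → V2 → C1 → H7 → E3 → HQ: 6+24+20+21+9 = 80
HQ → V2 → H7 → E3 → C1 → HQ: 6+18+21+33+30 = 108
HQ → V2 → H7 → C1 → E3 → HQ: 6+18+20+33+9 = 86
HQ → E3 → V2 → C1 → H7 → HQ: 9+15+24+20+12 = 80
HQ → E3 → V2 → H7 → C1 → HQ: 9+15+18+20+30 = 92
HQ → E3 → C1 → V2 → H7 → HQ: 9+33+24+18+12 = 96
HQ → E3 → H7 → V2 → C1 → HQ: 9+21+18+24+30 = 102
HQ → C1 → V2 → E3 → H7 → HQ: 30+24+15+21+12 = 102
HQ → C1 → E3 → V2 → H7 → HQ: 30+33+15+18+12 = 108
The minimum is 80.
One optimal route: HQ → V2 → C1 → H7 → E3 → HQ (or its reverse).

Shortest round trip = 80 miles.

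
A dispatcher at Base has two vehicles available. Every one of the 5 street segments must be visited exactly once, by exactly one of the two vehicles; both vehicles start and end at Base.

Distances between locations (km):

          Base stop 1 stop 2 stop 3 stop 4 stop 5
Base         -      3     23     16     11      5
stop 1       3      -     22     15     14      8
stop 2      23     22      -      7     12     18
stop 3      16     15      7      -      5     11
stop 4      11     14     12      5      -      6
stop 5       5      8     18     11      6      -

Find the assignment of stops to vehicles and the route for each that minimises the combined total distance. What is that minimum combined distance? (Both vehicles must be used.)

There are 2^4 − 1 = 15 ways to divide the 5 stops into two non-empty groups. For each, the best each vehicle can do is its own shortest tour through its group:
  {stop 1} + {stop 2, stop 3, stop 4, stop 5}: 6 + 46 = 52
  {stop 2} + {stop 1, stop 3, stop 4, stop 5}: 46 + 34 = 80
  {stop 1, stop 2} + {stop 3, stop 4, stop 5}: 48 + 32 = 80
  {stop 3} + {stop 1, stop 2, stop 4, stop 5}: 32 + 48 = 80
  {stop 1, stop 3} + {stop 2, stop 4, stop 5}: 34 + 46 = 80
  {stop 2, stop 3} + {stop 1, stop 4, stop 5}: 46 + 28 = 74
  … (15 splits in total)
Best: vehicle 1 Base → stop 1 → Base = 6; vehicle 2 Base → stop 2 → stop 3 → stop 4 → stop 5 → Base = 46; combined 52.

52 km — the smallest possible combined total.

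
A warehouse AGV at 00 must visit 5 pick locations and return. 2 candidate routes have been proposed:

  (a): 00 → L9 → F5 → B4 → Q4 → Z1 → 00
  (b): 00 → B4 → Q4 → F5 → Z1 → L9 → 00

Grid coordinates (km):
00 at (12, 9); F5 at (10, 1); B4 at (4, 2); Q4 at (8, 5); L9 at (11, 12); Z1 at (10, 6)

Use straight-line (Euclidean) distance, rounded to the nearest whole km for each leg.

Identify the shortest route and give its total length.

31 km — (a) is the shortest.

(a): 3 + 11 + 6 + 5 + 2 + 4 = 31
(b): 11 + 5 + 4 + 5 + 6 + 3 = 34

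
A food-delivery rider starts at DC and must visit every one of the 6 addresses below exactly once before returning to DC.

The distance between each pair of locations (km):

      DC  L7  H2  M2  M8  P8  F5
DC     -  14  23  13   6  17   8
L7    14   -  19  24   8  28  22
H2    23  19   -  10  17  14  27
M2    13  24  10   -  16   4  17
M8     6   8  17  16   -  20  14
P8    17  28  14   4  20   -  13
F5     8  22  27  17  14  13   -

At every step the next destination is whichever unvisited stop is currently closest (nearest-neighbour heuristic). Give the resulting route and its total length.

From DC: distances to unvisited — M8=6, F5=8, M2=13, L7=14, P8=17, H2=23. Nearest is M8 (6).
From M8: distances to unvisited — L7=8, F5=14, M2=16, H2=17, P8=20. Nearest is L7 (8).
From L7: distances to unvisited — H2=19, F5=22, M2=24, P8=28. Nearest is H2 (19).
From H2: distances to unvisited — M2=10, P8=14, F5=27. Nearest is M2 (10).
From M2: distances to unvisited — P8=4, F5=17. Nearest is P8 (4).
From P8: distances to unvisited — F5=13. Nearest is F5 (13).
Return F5→DC: 8.
Total = 6 + 8 + 19 + 10 + 4 + 13 + 8 = 68.

Total distance 68 km via the nearest-neighbour route DC → M8 → L7 → H2 → M2 → P8 → F5 → DC.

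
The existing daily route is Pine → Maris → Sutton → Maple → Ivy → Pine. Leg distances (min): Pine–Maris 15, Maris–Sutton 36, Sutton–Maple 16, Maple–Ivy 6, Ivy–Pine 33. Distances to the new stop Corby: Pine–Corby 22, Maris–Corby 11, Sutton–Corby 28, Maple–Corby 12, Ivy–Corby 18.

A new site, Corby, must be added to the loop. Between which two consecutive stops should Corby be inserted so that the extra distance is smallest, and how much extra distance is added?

Insertion cost between consecutive stops i–j is d(i,Corby) + d(Corby,j) − d(i,j):
  between Pine and Maris: 22 + 11 − 15 = 18
  between Maris and Sutton: 11 + 28 − 36 = 3
  between Sutton and Maple: 28 + 12 − 16 = 24
  between Maple and Ivy: 12 + 18 − 6 = 24
  between Ivy and Pine: 18 + 22 − 33 = 7
Cheapest insertion is between Maris and Sutton, adding 3.
New total = 106 + 3 = 109.

+3 min — insert Corby between Maris and Sutton.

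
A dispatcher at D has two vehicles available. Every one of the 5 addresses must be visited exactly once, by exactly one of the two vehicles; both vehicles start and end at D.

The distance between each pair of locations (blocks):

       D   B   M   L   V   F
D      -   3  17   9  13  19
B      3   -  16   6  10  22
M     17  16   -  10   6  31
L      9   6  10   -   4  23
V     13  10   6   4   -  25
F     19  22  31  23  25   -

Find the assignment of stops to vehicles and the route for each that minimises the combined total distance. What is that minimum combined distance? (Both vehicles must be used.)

74 blocks — the smallest possible combined total.

Check every non-empty split of the stops between the two vehicles; for each half take its own optimal tour:
  {B} + {M, L, V, F}: 6 + 69 = 75
  {M} + {B, L, V, F}: 34 + 57 = 91
  {B, M} + {L, V, F}: 36 + 57 = 93
  {L} + {B, M, V, F}: 18 + 69 = 87
  {B, L} + {M, V, F}: 18 + 67 = 85
  {M, L} + {B, V, F}: 36 + 57 = 93
  … (15 splits in total)
  {B, M, L, V} + {F}: 36 + 38 = 74  ← best
Best: vehicle 1 D → B → L → V → M → D = 36; vehicle 2 D → F → D = 38; combined 74.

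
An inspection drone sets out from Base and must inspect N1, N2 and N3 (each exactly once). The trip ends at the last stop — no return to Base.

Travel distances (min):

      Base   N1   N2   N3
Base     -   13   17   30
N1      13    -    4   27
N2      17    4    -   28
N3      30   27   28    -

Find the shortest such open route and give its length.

There are 3! = 6 possible orderings.
Base → N1 → N2 → N3: 13+4+28 = 45
Base → N1 → N3 → N2: 13+27+28 = 68
Base → N2 → N1 → N3: 17+4+27 = 48
Base → N2 → N3 → N1: 17+28+27 = 72
Base → N3 → N1 → N2: 30+27+4 = 61
Base → N3 → N2 → N1: 30+28+4 = 62
The minimum is 45.
One shortest path: Base → N1 → N2 → N3.

Shortest open route: 45 min.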